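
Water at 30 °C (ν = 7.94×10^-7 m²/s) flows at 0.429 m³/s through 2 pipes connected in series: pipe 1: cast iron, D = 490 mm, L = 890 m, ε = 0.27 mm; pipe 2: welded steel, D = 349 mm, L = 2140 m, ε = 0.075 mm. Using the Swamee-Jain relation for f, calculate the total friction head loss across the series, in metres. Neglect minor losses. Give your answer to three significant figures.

Pipe 1: V = 2.275 m/s, Re = 1.40×10^6, ε/D = 5.51×10^-4, f = 0.01749, h_1 = f(L/D)V²/2g = 8.381 m
Pipe 2: V = 4.485 m/s, Re = 1.97×10^6, ε/D = 2.15×10^-4, f = 0.01450, h_2 = f(L/D)V²/2g = 91.15 m
Series → Q common, losses add: H = Σh = 99.53 m

H ≈ 99.5 m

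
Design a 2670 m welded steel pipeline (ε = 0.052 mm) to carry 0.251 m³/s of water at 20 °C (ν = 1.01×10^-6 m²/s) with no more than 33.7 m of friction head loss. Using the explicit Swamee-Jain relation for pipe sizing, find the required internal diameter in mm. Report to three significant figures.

D ≈ 362 mm

Swamee-Jain (Type III): D = 0.66·[ε^1.25·(LQ²/(gh_f))^4.75 + ν·Q^9.4·(L/(gh_f))^5.2]^0.04
LQ²/(gh_f) = 0.5088; L/(gh_f) = 8.076
Term 1 = ε^1.25·(…)^4.75 = 1.78×10^-7; Term 2 = ν·Q^9.4·(…)^5.2 = 1.20×10^-7
D = 0.66·(1.78×10^-7 + 1.20×10^-7)^0.04 = 0.3618 m = 362 mm
Check: V = 2.44 m/s, Re = 8.74×10^5, f = 0.01424, h_f = 31.9 m ≈ 33.7 m ✓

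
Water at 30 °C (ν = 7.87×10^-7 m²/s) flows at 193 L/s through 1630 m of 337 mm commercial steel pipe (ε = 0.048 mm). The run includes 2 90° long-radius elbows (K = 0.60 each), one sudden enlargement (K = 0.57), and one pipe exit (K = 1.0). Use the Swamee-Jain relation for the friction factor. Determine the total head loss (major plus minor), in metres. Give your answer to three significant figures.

V = 4Q/(πD²) = 2.164 m/s; V²/2g = 0.2386 m
Re = 9.27×10^5, ε/D = 1.42×10^-4 → f = 0.01417 (Swamee-Jain)
Major: h_f = f(L/D)·V²/2g = 0.01417·4837·0.2386 = 16.35 m
Minor: ΣK = 2.77; h_m = ΣK·V²/2g = 0.6610 m
Total H_L = 16.35 + 0.6610 = 17.01 m

H_L ≈ 17.0 m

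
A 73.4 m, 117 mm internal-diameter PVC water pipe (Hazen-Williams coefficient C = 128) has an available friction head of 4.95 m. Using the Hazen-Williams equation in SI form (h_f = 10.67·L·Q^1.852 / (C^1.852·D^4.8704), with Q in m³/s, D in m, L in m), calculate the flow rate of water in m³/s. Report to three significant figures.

Rearranging: Q = [h_f·C^1.852·D^4.8704 / (10.67·L)]^(1/1.852)
Q = [4.95·128^1.852·0.117^4.8704 / (10.67·73.4)]^0.540 = 0.02946 m³/s

Q ≈ 0.0295 m³/s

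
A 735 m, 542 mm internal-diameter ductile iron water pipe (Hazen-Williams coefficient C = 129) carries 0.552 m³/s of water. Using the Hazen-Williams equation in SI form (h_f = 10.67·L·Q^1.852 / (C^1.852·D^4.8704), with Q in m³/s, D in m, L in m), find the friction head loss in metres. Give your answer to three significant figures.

h_f = 10.67·735·0.552^1.852 / (129^1.852·0.542^4.8704) = 6.357 m

h_f ≈ 6.36 m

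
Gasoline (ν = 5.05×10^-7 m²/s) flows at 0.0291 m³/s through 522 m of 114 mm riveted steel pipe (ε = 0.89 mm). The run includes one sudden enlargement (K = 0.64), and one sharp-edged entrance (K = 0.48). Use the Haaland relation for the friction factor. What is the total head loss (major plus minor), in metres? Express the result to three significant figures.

H_L ≈ 67.0 m

V = 4Q/(πD²) = 2.851 m/s; V²/2g = 0.4143 m
Re = 6.44×10^5, ε/D = 0.00781 → f = 0.03509 (Haaland)
Major: h_f = f(L/D)·V²/2g = 0.03509·4579·0.4143 = 66.57 m
Minor: ΣK = 1.12; h_m = ΣK·V²/2g = 0.4640 m
Total H_L = 66.57 + 0.4640 = 67.03 m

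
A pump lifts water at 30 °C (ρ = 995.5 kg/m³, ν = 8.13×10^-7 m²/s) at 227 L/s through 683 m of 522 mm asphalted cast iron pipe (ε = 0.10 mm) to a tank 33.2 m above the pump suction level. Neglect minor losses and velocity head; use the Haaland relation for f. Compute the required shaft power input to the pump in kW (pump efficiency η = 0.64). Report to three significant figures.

V = 4Q/(πD²) = 1.061 m/s; Re = 6.81×10^5; ε/D = 1.92×10^-4; f = 0.01485
h_f = f(L/D)V²/2g = 1.114 m
Total head H = z + h_f = 33.2 + 1.114 = 34.31 m
P_hyd = ρgQH = 995.5·9.81·0.227·34.31 = 76.07 kW
P_shaft = P_hyd/η = 76.07/0.64 = 118.9 kW

P_shaft ≈ 119 kW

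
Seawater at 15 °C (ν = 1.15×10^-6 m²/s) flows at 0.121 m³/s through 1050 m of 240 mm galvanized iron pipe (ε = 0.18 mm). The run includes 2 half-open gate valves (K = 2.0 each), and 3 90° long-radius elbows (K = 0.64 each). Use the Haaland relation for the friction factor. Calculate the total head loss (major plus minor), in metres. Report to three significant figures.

V = 4Q/(πD²) = 2.675 m/s; V²/2g = 0.3646 m
Re = 5.58×10^5, ε/D = 7.50×10^-4 → f = 0.01894 (Haaland)
Major: h_f = f(L/D)·V²/2g = 0.01894·4375·0.3646 = 30.22 m
Minor: ΣK = 5.92; h_m = ΣK·V²/2g = 2.159 m
Total H_L = 30.22 + 2.159 = 32.37 m

H_L ≈ 32.4 m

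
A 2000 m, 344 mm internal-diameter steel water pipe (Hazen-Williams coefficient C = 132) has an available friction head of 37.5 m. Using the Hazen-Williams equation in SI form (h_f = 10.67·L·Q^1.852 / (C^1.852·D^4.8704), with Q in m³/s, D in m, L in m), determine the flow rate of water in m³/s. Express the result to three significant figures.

Rearranging: Q = [h_f·C^1.852·D^4.8704 / (10.67·L)]^(1/1.852)
Q = [37.5·132^1.852·0.344^4.8704 / (10.67·2000)]^0.540 = 0.2595 m³/s

Q ≈ 0.260 m³/s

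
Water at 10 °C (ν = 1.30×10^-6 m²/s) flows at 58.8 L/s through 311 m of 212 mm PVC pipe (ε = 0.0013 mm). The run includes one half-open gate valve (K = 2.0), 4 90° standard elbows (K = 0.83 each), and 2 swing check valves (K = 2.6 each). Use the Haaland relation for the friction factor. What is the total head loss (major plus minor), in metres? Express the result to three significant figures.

V = 4Q/(πD²) = 1.666 m/s; V²/2g = 0.1414 m
Re = 2.72×10^5, ε/D = 6.13×10^-6 → f = 0.01466 (Haaland)
Major: h_f = f(L/D)·V²/2g = 0.01466·1467·0.1414 = 3.041 m
Minor: ΣK = 10.5; h_m = ΣK·V²/2g = 1.488 m
Total H_L = 3.041 + 1.488 = 4.529 m

H_L ≈ 4.53 m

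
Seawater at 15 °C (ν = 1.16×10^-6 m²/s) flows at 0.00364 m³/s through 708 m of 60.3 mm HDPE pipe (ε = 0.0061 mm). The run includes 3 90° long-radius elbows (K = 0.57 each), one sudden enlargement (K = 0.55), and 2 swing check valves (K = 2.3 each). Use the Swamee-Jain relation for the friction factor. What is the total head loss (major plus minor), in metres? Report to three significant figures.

H_L ≈ 20.0 m

V = 4Q/(πD²) = 1.275 m/s; V²/2g = 0.08280 m
Re = 6.63×10^4, ε/D = 1.01×10^-4 → f = 0.01998 (Swamee-Jain)
Major: h_f = f(L/D)·V²/2g = 0.01998·11741·0.08280 = 19.43 m
Minor: ΣK = 6.86; h_m = ΣK·V²/2g = 0.5680 m
Total H_L = 19.43 + 0.5680 = 19.99 m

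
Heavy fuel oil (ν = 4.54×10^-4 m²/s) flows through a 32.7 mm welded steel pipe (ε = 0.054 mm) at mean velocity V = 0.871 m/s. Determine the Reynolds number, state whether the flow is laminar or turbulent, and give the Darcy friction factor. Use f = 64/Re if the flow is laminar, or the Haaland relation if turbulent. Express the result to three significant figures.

Re = VD/ν = 0.8710·0.0327/4.54×10^-4 = 62.7
Re < 2300 → laminar → f = 64/Re = 1.020

Re ≈ 62.7; laminar; f = 64/Re ≈ 1.02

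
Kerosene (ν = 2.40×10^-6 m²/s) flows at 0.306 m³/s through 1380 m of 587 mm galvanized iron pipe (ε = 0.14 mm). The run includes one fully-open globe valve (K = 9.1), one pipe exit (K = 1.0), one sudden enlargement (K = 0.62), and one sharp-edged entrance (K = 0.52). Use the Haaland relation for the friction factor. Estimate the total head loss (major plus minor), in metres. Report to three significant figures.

H_L ≈ 3.26 m

V = 4Q/(πD²) = 1.131 m/s; V²/2g = 0.06516 m
Re = 2.77×10^5, ε/D = 2.39×10^-4 → f = 0.01650 (Haaland)
Major: h_f = f(L/D)·V²/2g = 0.01650·2351·0.06516 = 2.527 m
Minor: ΣK = 11.2; h_m = ΣK·V²/2g = 0.7325 m
Total H_L = 2.527 + 0.7325 = 3.260 m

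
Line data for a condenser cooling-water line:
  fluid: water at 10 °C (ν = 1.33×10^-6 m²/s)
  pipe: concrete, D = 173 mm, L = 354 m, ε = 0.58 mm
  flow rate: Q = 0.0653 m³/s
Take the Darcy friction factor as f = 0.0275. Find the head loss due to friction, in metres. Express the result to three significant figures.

V = 4Q/(πD²) = 4·0.0653/(π·0.173²) = 2.778 m/s
h_f = f(L/D)V²/(2g) = 0.02750·(354/0.173)·2.778²/(2·9.81) = 22.13 m

h_f ≈ 22.1 m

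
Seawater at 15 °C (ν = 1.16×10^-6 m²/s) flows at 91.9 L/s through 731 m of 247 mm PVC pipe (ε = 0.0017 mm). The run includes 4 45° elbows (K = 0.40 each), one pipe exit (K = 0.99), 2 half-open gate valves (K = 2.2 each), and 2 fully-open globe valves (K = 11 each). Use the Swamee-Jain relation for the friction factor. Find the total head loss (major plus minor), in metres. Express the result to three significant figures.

V = 4Q/(πD²) = 1.918 m/s; V²/2g = 0.1875 m
Re = 4.08×10^5, ε/D = 6.88×10^-6 → f = 0.01368 (Swamee-Jain)
Major: h_f = f(L/D)·V²/2g = 0.01368·2960·0.1875 = 7.588 m
Minor: ΣK = 29.0; h_m = ΣK·V²/2g = 5.435 m
Total H_L = 7.588 + 5.435 = 13.02 m

H_L ≈ 13.0 m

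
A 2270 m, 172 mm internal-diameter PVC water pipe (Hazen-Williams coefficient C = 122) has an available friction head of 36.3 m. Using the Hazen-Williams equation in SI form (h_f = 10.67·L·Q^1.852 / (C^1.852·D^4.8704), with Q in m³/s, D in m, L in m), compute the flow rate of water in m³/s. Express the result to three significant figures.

Rearranging: Q = [h_f·C^1.852·D^4.8704 / (10.67·L)]^(1/1.852)
Q = [36.3·122^1.852·0.172^4.8704 / (10.67·2270)]^0.540 = 0.03556 m³/s

Q ≈ 0.0356 m³/s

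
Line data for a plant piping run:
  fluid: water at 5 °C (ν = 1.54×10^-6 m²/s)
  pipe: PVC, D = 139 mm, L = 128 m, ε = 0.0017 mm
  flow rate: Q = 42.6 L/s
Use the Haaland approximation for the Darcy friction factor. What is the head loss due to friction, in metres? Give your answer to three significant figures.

V = 4Q/(πD²) = 4·0.0426/(π·0.139²) = 2.807 m/s
Re = VD/ν = 2.807·0.139/1.54×10^-6 = 2.53×10^5 → turbulent
ε/D = 0.0017/139 = 1.22×10^-5
Haaland: f = 0.01490
h_f = f(L/D)V²/(2g) = 0.01490·(128/0.139)·2.807²/(2·9.81) = 5.510 m

h_f ≈ 5.51 m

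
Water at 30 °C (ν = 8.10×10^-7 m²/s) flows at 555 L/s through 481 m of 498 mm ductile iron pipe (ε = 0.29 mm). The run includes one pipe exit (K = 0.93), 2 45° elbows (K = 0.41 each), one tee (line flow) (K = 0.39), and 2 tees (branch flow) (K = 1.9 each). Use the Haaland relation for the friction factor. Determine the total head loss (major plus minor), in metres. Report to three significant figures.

V = 4Q/(πD²) = 2.849 m/s; V²/2g = 0.4138 m
Re = 1.75×10^6, ε/D = 5.82×10^-4 → f = 0.01755 (Haaland)
Major: h_f = f(L/D)·V²/2g = 0.01755·965.9·0.4138 = 7.014 m
Minor: ΣK = 5.94; h_m = ΣK·V²/2g = 2.458 m
Total H_L = 7.014 + 2.458 = 9.472 m

H_L ≈ 9.47 m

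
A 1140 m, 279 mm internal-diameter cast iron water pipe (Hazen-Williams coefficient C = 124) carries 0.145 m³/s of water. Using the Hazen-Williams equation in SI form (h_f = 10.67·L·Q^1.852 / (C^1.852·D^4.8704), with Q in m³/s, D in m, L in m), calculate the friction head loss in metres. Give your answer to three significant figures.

h_f = 10.67·1140·0.145^1.852 / (124^1.852·0.279^4.8704) = 22.65 m

h_f ≈ 22.6 m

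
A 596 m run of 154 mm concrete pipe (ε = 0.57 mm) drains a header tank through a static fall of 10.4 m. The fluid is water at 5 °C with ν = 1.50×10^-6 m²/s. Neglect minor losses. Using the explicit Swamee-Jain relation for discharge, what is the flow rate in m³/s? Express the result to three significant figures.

Q ≈ 0.0253 m³/s

Swamee-Jain (Type II): Q = -0.965·√(gD⁵h_f/L)·ln[ε/(3.7D) + √(3.17ν²L/(gD³h_f))]
√(gD⁵h_f/L) = √(9.81·0.154⁵·10.4/596) = 0.003851
ε/(3.7D) = 0.00100; √(3.17ν²L/(gD³h_f)) = 1.07×10^-4
Q = -0.965·0.003851·ln(0.001107) = 0.02529 m³/s
Check: V = 1.36 m/s, Re = 1.39×10^5, f = 0.02882, h_f = 10.5 m ≈ 10.4 m ✓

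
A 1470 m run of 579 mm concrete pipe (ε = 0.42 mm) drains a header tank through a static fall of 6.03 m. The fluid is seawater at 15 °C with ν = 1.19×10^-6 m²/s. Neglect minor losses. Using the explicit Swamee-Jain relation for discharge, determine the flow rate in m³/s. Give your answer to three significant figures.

Swamee-Jain (Type II): Q = -0.965·√(gD⁵h_f/L)·ln[ε/(3.7D) + √(3.17ν²L/(gD³h_f))]
√(gD⁵h_f/L) = √(9.81·0.579⁵·6.03/1470) = 0.05117
ε/(3.7D) = 1.96×10^-4; √(3.17ν²L/(gD³h_f)) = 2.40×10^-5
Q = -0.965·0.05117·ln(2.200×10^-4) = 0.4159 m³/s
Check: V = 1.58 m/s, Re = 7.69×10^5, f = 0.01879, h_f = 6.07 m ≈ 6.03 m ✓

Q ≈ 0.416 m³/s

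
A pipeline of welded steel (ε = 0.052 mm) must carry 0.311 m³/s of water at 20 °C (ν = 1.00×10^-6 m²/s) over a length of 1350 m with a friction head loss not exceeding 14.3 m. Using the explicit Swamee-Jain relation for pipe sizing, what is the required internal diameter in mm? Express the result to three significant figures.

Swamee-Jain (Type III): D = 0.66·[ε^1.25·(LQ²/(gh_f))^4.75 + ν·Q^9.4·(L/(gh_f))^5.2]^0.04
LQ²/(gh_f) = 0.9308; L/(gh_f) = 9.623
Term 1 = ε^1.25·(…)^4.75 = 3.14×10^-6; Term 2 = ν·Q^9.4·(…)^5.2 = 2.21×10^-6
D = 0.66·(3.14×10^-6 + 2.21×10^-6)^0.04 = 0.4062 m = 406 mm
Check: V = 2.40 m/s, Re = 9.75×10^5, f = 0.01393, h_f = 13.6 m ≈ 14.3 m ✓

D ≈ 406 mm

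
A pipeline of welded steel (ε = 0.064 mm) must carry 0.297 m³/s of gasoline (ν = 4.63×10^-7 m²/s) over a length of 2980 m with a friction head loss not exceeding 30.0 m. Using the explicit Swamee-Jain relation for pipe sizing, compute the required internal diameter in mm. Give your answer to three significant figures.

D ≈ 402 mm

Swamee-Jain (Type III): D = 0.66·[ε^1.25·(LQ²/(gh_f))^4.75 + ν·Q^9.4·(L/(gh_f))^5.2]^0.04
LQ²/(gh_f) = 0.8932; L/(gh_f) = 10.13
Term 1 = ε^1.25·(…)^4.75 = 3.35×10^-6; Term 2 = ν·Q^9.4·(…)^5.2 = 8.66×10^-7
D = 0.66·(3.35×10^-6 + 8.66×10^-7)^0.04 = 0.4023 m = 402 mm
Check: V = 2.34 m/s, Re = 2.03×10^6, f = 0.01378, h_f = 28.4 m ≈ 30.0 m ✓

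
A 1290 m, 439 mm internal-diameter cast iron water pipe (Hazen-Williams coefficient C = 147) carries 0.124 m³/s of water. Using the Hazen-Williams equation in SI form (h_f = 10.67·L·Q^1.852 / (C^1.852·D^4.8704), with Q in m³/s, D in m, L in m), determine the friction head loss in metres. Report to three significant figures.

h_f ≈ 1.54 m

h_f = 10.67·1290·0.124^1.852 / (147^1.852·0.439^4.8704) = 1.539 m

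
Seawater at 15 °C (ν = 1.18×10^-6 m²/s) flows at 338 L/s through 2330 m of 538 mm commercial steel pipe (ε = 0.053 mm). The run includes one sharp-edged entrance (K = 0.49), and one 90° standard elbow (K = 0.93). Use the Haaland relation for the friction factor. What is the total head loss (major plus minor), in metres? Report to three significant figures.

H_L ≈ 6.89 m

V = 4Q/(πD²) = 1.487 m/s; V²/2g = 0.1127 m
Re = 6.78×10^5, ε/D = 9.85×10^-5 → f = 0.01378 (Haaland)
Major: h_f = f(L/D)·V²/2g = 0.01378·4331·0.1127 = 6.726 m
Minor: ΣK = 1.42; h_m = ΣK·V²/2g = 0.1600 m
Total H_L = 6.726 + 0.1600 = 6.886 m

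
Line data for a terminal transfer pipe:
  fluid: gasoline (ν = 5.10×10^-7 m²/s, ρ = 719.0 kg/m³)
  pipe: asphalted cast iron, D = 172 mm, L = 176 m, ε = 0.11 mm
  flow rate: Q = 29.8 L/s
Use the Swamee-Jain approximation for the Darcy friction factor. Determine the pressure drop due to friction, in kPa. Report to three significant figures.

V = 4Q/(πD²) = 4·0.0298/(π·0.172²) = 1.283 m/s
Re = VD/ν = 1.283·0.172/5.10×10^-7 = 4.33×10^5 → turbulent
ε/D = 0.11/172 = 6.40×10^-4
Swamee-Jain: f = 0.01872
h_f = f(L/D)V²/(2g) = 0.01872·(176/0.172)·1.283²/(2·9.81) = 1.606 m
Δp = ρg·h_f = 719.0·9.81·1.606 = 11.33 kPa

Δp ≈ 11.3 kPa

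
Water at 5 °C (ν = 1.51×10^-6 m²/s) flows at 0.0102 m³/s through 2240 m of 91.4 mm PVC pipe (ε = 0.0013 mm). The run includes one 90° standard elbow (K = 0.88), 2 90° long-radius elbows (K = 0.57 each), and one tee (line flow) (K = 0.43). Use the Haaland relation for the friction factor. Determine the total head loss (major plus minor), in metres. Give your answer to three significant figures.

V = 4Q/(πD²) = 1.555 m/s; V²/2g = 0.1232 m
Re = 9.41×10^4, ε/D = 1.42×10^-5 → f = 0.01810 (Haaland)
Major: h_f = f(L/D)·V²/2g = 0.01810·24508·0.1232 = 54.65 m
Minor: ΣK = 2.45; h_m = ΣK·V²/2g = 0.3018 m
Total H_L = 54.65 + 0.3018 = 54.95 m

H_L ≈ 55.0 m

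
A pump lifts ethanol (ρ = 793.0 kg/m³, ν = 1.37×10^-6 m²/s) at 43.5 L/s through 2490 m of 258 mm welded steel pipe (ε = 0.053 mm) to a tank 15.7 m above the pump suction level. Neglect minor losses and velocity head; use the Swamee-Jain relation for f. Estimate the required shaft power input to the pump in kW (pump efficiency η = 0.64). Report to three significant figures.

V = 4Q/(πD²) = 0.8321 m/s; Re = 1.57×10^5; ε/D = 2.05×10^-4; f = 0.01775
h_f = f(L/D)V²/2g = 6.045 m
Total head H = z + h_f = 15.7 + 6.045 = 21.75 m
P_hyd = ρgQH = 793.0·9.81·0.0435·21.75 = 7.359 kW
P_shaft = P_hyd/η = 7.359/0.64 = 11.50 kW

P_shaft ≈ 11.5 kW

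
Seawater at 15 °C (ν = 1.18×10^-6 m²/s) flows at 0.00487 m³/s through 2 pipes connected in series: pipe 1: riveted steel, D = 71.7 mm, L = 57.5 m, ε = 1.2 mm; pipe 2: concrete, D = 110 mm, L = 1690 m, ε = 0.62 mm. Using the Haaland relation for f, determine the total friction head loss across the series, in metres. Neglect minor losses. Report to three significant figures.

Pipe 1: V = 1.206 m/s, Re = 7.33×10^4, ε/D = 0.0167, f = 0.04614, h_1 = f(L/D)V²/2g = 2.744 m
Pipe 2: V = 0.5125 m/s, Re = 4.78×10^4, ε/D = 0.00564, f = 0.03317, h_2 = f(L/D)V²/2g = 6.822 m
Series → Q common, losses add: H = Σh = 9.565 m

H ≈ 9.57 m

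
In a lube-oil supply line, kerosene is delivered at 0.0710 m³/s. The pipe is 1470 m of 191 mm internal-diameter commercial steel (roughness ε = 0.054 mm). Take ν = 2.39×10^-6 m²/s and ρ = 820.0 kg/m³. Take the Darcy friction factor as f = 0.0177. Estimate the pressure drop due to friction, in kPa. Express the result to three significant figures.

V = 4Q/(πD²) = 4·0.0710/(π·0.191²) = 2.478 m/s
h_f = f(L/D)V²/(2g) = 0.01770·(1470/0.191)·2.478²/(2·9.81) = 42.63 m
Δp = ρg·h_f = 820.0·9.81·42.63 = 343.0 kPa

Δp ≈ 343 kPa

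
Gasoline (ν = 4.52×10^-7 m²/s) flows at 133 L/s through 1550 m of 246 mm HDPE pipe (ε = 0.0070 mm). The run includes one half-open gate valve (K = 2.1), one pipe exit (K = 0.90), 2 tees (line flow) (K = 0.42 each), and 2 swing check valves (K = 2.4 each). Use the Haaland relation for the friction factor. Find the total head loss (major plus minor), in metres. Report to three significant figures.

H_L ≈ 32.4 m

V = 4Q/(πD²) = 2.798 m/s; V²/2g = 0.3991 m
Re = 1.52×10^6, ε/D = 2.85×10^-5 → f = 0.01151 (Haaland)
Major: h_f = f(L/D)·V²/2g = 0.01151·6301·0.3991 = 28.95 m
Minor: ΣK = 8.64; h_m = ΣK·V²/2g = 3.448 m
Total H_L = 28.95 + 3.448 = 32.40 m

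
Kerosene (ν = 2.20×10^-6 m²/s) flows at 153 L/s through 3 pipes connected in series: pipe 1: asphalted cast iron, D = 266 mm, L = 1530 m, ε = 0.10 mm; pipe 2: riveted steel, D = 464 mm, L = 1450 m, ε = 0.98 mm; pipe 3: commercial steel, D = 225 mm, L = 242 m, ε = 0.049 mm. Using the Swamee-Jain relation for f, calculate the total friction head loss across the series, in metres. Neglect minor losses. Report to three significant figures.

Pipe 1: V = 2.753 m/s, Re = 3.33×10^5, ε/D = 3.76×10^-4, f = 0.01743, h_1 = f(L/D)V²/2g = 38.73 m
Pipe 2: V = 0.9048 m/s, Re = 1.91×10^5, ε/D = 0.00211, f = 0.02484, h_2 = f(L/D)V²/2g = 3.239 m
Pipe 3: V = 3.848 m/s, Re = 3.94×10^5, ε/D = 2.18×10^-4, f = 0.01601, h_3 = f(L/D)V²/2g = 12.99 m
Series → Q common, losses add: H = Σh = 54.96 m

H ≈ 55.0 m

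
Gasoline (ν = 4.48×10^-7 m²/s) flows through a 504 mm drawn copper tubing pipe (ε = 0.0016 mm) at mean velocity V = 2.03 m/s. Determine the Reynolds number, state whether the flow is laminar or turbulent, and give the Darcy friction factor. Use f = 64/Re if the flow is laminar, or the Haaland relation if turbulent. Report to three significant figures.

Re = VD/ν = 2.030·0.504/4.48×10^-7 = 2.28×10^6
Re > 4000 → turbulent; ε/D = 3.17×10^-6
Haaland: f = 0.01023

Re ≈ 2.28×10^6; turbulent; f ≈ 0.0102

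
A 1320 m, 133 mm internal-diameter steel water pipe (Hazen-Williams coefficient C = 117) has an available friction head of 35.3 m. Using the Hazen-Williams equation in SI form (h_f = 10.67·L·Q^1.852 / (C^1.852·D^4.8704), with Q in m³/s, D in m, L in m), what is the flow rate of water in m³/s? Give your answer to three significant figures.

Q ≈ 0.0229 m³/s

Rearranging: Q = [h_f·C^1.852·D^4.8704 / (10.67·L)]^(1/1.852)
Q = [35.3·117^1.852·0.133^4.8704 / (10.67·1320)]^0.540 = 0.02289 m³/s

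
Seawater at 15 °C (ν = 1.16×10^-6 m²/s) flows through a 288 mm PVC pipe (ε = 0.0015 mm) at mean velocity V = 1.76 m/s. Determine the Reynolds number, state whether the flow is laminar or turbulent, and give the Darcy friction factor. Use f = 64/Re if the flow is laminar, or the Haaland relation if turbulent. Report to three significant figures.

Re = VD/ν = 1.760·0.288/1.16×10^-6 = 4.37×10^5
Re > 4000 → turbulent; ε/D = 5.21×10^-6
Haaland: f = 0.01344

Re ≈ 4.37×10^5; turbulent; f ≈ 0.0134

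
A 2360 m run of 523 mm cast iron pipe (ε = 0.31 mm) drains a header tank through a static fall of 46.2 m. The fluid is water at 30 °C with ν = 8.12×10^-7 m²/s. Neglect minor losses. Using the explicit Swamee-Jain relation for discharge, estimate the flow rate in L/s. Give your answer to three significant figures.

Q ≈ 727 L/s

Swamee-Jain (Type II): Q = -0.965·√(gD⁵h_f/L)·ln[ε/(3.7D) + √(3.17ν²L/(gD³h_f))]
√(gD⁵h_f/L) = √(9.81·0.523⁵·46.2/2360) = 0.08669
ε/(3.7D) = 1.60×10^-4; √(3.17ν²L/(gD³h_f)) = 8.72×10^-6
Q = -0.965·0.08669·ln(1.689×10^-4) = 0.7266 m³/s
Check: V = 3.38 m/s, Re = 2.18×10^6, f = 0.01763, h_f = 46.4 m ≈ 46.2 m ✓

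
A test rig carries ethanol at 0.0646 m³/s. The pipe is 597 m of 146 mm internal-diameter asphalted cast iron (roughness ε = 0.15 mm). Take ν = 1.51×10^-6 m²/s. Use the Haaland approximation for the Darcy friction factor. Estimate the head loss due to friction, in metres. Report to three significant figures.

h_f ≈ 63.6 m

V = 4Q/(πD²) = 4·0.0646/(π·0.146²) = 3.859 m/s
Re = VD/ν = 3.859·0.146/1.51×10^-6 = 3.73×10^5 → turbulent
ε/D = 0.15/146 = 0.00103
Haaland: f = 0.02048
h_f = f(L/D)V²/(2g) = 0.02048·(597/0.146)·3.859²/(2·9.81) = 63.56 m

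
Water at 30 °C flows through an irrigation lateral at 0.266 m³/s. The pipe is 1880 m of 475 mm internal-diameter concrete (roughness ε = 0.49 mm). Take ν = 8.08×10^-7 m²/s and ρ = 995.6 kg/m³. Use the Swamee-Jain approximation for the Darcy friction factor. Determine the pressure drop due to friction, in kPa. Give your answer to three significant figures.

Δp ≈ 89.7 kPa

V = 4Q/(πD²) = 4·0.266/(π·0.475²) = 1.501 m/s
Re = VD/ν = 1.501·0.475/8.08×10^-7 = 8.82×10^5 → turbulent
ε/D = 0.49/475 = 0.00103
Swamee-Jain: f = 0.02022
h_f = f(L/D)V²/(2g) = 0.02022·(1880/0.475)·1.501²/(2·9.81) = 9.189 m
Δp = ρg·h_f = 995.6·9.81·9.189 = 89.75 kPa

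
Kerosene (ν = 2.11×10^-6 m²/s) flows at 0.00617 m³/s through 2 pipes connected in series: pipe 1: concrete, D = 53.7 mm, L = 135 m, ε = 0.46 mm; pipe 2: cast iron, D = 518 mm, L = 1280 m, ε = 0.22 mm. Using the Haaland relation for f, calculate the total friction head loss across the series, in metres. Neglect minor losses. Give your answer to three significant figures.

Pipe 1: V = 2.724 m/s, Re = 6.93×10^4, ε/D = 0.00857, f = 0.03694, h_1 = f(L/D)V²/2g = 35.13 m
Pipe 2: V = 0.02928 m/s, Re = 7190, ε/D = 4.25×10^-4, f = 0.03432, h_2 = f(L/D)V²/2g = 0.003705 m
Series → Q common, losses add: H = Σh = 35.14 m

H ≈ 35.1 m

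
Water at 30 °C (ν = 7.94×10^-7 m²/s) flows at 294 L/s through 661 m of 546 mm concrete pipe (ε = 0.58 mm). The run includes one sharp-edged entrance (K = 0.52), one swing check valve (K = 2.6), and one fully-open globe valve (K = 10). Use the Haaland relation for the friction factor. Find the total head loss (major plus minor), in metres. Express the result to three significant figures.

V = 4Q/(πD²) = 1.256 m/s; V²/2g = 0.08036 m
Re = 8.63×10^5, ε/D = 0.00106 → f = 0.02026 (Haaland)
Major: h_f = f(L/D)·V²/2g = 0.02026·1211·0.08036 = 1.971 m
Minor: ΣK = 13.1; h_m = ΣK·V²/2g = 1.054 m
Total H_L = 1.971 + 1.054 = 3.026 m

H_L ≈ 3.03 m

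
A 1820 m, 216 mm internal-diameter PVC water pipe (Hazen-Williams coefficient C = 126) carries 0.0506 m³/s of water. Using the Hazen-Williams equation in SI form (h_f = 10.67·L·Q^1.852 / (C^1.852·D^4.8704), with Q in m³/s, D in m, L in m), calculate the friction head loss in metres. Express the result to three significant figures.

h_f ≈ 17.4 m

h_f = 10.67·1820·0.0506^1.852 / (126^1.852·0.216^4.8704) = 17.37 m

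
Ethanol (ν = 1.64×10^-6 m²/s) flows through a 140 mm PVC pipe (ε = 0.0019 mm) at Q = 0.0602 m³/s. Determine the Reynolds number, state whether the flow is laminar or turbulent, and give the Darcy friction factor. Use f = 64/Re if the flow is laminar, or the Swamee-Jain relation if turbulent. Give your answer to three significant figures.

Re ≈ 3.34×10^5; turbulent; f ≈ 0.0143

V = 4Q/(πD²) = 3.911 m/s
Re = VD/ν = 3.911·0.140/1.64×10^-6 = 3.34×10^5
Re > 4000 → turbulent; ε/D = 1.36×10^-5
Swamee-Jain: f = 0.01426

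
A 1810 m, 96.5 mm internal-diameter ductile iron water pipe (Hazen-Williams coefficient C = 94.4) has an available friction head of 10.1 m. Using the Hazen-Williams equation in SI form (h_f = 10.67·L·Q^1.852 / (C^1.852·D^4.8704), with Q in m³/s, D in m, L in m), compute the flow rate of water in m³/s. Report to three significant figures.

Rearranging: Q = [h_f·C^1.852·D^4.8704 / (10.67·L)]^(1/1.852)
Q = [10.1·94.4^1.852·0.0965^4.8704 / (10.67·1810)]^0.540 = 0.003409 m³/s

Q ≈ 0.00341 m³/s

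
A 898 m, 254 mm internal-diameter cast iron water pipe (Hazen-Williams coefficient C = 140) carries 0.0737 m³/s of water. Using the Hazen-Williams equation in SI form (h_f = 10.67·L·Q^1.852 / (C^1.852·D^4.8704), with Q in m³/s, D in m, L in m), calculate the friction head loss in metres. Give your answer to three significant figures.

h_f ≈ 6.43 m

h_f = 10.67·898·0.0737^1.852 / (140^1.852·0.254^4.8704) = 6.428 m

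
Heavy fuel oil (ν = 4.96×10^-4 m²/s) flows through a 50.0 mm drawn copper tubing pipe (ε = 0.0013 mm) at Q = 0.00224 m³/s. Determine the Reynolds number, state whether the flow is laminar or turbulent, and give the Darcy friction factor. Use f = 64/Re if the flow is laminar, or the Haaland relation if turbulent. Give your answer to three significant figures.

V = 4Q/(πD²) = 1.141 m/s
Re = VD/ν = 1.141·0.0500/4.96×10^-4 = 115
Re < 2300 → laminar → f = 64/Re = 0.5565

Re ≈ 115; laminar; f = 64/Re ≈ 0.557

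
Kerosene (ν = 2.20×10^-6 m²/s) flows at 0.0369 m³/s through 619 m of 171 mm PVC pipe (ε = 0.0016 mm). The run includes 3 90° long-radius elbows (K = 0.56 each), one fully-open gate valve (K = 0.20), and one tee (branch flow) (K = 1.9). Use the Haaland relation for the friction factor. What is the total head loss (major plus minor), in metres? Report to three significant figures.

V = 4Q/(πD²) = 1.607 m/s; V²/2g = 0.1316 m
Re = 1.25×10^5, ε/D = 9.36×10^-6 → f = 0.01706 (Haaland)
Major: h_f = f(L/D)·V²/2g = 0.01706·3620·0.1316 = 8.128 m
Minor: ΣK = 3.78; h_m = ΣK·V²/2g = 0.4974 m
Total H_L = 8.128 + 0.4974 = 8.625 m

H_L ≈ 8.63 m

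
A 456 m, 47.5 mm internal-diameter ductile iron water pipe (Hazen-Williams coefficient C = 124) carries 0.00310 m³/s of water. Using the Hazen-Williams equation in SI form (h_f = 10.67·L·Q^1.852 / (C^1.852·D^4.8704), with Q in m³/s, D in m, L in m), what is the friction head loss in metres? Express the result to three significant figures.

h_f = 10.67·456·0.00310^1.852 / (124^1.852·0.0475^4.8704) = 40.66 m

h_f ≈ 40.7 m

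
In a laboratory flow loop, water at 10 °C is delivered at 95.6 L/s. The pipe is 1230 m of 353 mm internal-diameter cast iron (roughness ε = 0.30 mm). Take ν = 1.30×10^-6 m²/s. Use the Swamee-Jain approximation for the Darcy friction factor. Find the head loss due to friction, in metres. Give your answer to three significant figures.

h_f ≈ 3.43 m

V = 4Q/(πD²) = 4·0.0956/(π·0.353²) = 0.9768 m/s
Re = VD/ν = 0.9768·0.353/1.30×10^-6 = 2.65×10^5 → turbulent
ε/D = 0.30/353 = 8.50×10^-4
Swamee-Jain: f = 0.02023
h_f = f(L/D)V²/(2g) = 0.02023·(1230/0.353)·0.9768²/(2·9.81) = 3.428 m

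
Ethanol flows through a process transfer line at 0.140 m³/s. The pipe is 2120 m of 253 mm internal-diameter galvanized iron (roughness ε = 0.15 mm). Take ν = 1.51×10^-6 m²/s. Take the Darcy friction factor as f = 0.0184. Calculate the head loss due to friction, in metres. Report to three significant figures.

V = 4Q/(πD²) = 4·0.140/(π·0.253²) = 2.785 m/s
h_f = f(L/D)V²/(2g) = 0.01840·(2120/0.253)·2.785²/(2·9.81) = 60.94 m

h_f ≈ 60.9 m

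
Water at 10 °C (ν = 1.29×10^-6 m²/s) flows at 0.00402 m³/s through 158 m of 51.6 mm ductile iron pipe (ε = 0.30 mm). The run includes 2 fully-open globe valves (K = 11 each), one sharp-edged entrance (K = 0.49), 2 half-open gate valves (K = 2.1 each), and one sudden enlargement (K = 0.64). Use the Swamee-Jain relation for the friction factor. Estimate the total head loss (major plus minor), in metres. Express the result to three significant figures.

H_L ≈ 24.3 m

V = 4Q/(πD²) = 1.922 m/s; V²/2g = 0.1884 m
Re = 7.69×10^4, ε/D = 0.00581 → f = 0.03319 (Swamee-Jain)
Major: h_f = f(L/D)·V²/2g = 0.03319·3062·0.1884 = 19.14 m
Minor: ΣK = 27.3; h_m = ΣK·V²/2g = 5.148 m
Total H_L = 19.14 + 5.148 = 24.29 m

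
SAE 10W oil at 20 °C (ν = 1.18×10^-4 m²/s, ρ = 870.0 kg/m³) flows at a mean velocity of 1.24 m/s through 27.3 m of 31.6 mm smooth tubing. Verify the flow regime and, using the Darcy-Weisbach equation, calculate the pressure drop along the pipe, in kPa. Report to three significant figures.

Re = VD/ν = 1.24·0.03160/1.18×10^-4 = 332 → laminar (Re < 2300)
f = 64/Re = 0.1927
h_f = f(L/D)V²/(2g) = 0.1927·(27.3/0.03160)·1.24²/(2·9.81) = 13.05 m
Δp = ρg·h_f = 870.0·9.81·13.05 = 111.4 kPa

Δp ≈ 111 kPa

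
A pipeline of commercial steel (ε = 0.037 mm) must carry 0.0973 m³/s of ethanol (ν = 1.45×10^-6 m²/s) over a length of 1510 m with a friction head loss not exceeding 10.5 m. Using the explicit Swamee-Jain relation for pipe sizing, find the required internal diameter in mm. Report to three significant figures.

D ≈ 285 mm

Swamee-Jain (Type III): D = 0.66·[ε^1.25·(LQ²/(gh_f))^4.75 + ν·Q^9.4·(L/(gh_f))^5.2]^0.04
LQ²/(gh_f) = 0.1388; L/(gh_f) = 14.66
Term 1 = ε^1.25·(…)^4.75 = 2.43×10^-10; Term 2 = ν·Q^9.4·(…)^5.2 = 5.17×10^-10
D = 0.66·(2.43×10^-10 + 5.17×10^-10)^0.04 = 0.2850 m = 285 mm
Check: V = 1.53 m/s, Re = 3.00×10^5, f = 0.01571, h_f = 9.88 m ≈ 10.5 m ✓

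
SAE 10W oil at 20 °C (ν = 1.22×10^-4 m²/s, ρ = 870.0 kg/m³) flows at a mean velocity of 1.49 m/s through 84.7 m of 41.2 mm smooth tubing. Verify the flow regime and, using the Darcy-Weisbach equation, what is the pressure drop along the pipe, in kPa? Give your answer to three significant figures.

Re = VD/ν = 1.49·0.04120/1.22×10^-4 = 503 → laminar (Re < 2300)
f = 64/Re = 0.1272
h_f = f(L/D)V²/(2g) = 0.1272·(84.7/0.04120)·1.49²/(2·9.81) = 29.59 m
Δp = ρg·h_f = 870.0·9.81·29.59 = 252.5 kPa

Δp ≈ 253 kPa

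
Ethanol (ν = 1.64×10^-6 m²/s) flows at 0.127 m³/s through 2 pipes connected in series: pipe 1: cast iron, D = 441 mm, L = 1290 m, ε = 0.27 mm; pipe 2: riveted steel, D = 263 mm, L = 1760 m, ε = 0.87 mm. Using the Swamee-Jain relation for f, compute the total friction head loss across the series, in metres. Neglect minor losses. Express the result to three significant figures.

Pipe 1: V = 0.8315 m/s, Re = 2.24×10^5, ε/D = 6.12×10^-4, f = 0.01933, h_1 = f(L/D)V²/2g = 1.993 m
Pipe 2: V = 2.338 m/s, Re = 3.75×10^5, ε/D = 0.00331, f = 0.02736, h_2 = f(L/D)V²/2g = 51.01 m
Series → Q common, losses add: H = Σh = 53.00 m

H ≈ 53.0 m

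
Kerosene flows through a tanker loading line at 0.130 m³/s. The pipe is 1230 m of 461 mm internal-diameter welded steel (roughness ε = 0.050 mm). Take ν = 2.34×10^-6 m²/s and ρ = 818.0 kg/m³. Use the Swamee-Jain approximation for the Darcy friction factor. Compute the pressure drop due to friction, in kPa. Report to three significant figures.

V = 4Q/(πD²) = 4·0.130/(π·0.461²) = 0.7788 m/s
Re = VD/ν = 0.7788·0.461/2.34×10^-6 = 1.53×10^5 → turbulent
ε/D = 0.050/461 = 1.08×10^-4
Swamee-Jain: f = 0.01717
h_f = f(L/D)V²/(2g) = 0.01717·(1230/0.461)·0.7788²/(2·9.81) = 1.416 m
Δp = ρg·h_f = 818.0·9.81·1.416 = 11.37 kPa

Δp ≈ 11.4 kPa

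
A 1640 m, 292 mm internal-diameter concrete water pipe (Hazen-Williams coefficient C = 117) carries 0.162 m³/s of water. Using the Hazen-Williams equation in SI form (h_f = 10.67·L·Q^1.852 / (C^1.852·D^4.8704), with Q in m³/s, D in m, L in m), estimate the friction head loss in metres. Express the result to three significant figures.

h_f ≈ 35.7 m

h_f = 10.67·1640·0.162^1.852 / (117^1.852·0.292^4.8704) = 35.69 m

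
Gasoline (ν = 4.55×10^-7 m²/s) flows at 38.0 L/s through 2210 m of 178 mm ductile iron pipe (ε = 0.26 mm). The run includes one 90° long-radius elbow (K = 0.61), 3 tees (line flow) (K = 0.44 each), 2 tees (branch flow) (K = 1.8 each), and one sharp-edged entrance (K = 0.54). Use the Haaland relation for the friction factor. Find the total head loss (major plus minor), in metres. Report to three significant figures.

V = 4Q/(πD²) = 1.527 m/s; V²/2g = 0.1189 m
Re = 5.97×10^5, ε/D = 0.00146 → f = 0.02196 (Haaland)
Major: h_f = f(L/D)·V²/2g = 0.02196·12416·0.1189 = 32.41 m
Minor: ΣK = 6.07; h_m = ΣK·V²/2g = 0.7214 m
Total H_L = 32.41 + 0.7214 = 33.13 m

H_L ≈ 33.1 m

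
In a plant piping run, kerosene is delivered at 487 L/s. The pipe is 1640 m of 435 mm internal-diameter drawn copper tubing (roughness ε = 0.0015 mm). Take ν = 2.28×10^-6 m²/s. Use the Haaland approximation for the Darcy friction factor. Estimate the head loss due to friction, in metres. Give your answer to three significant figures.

h_f ≈ 26.0 m

V = 4Q/(πD²) = 4·0.487/(π·0.435²) = 3.277 m/s
Re = VD/ν = 3.277·0.435/2.28×10^-6 = 6.25×10^5 → turbulent
ε/D = 0.0015/435 = 3.45×10^-6
Haaland: f = 0.01260
h_f = f(L/D)V²/(2g) = 0.01260·(1640/0.435)·3.277²/(2·9.81) = 26.00 m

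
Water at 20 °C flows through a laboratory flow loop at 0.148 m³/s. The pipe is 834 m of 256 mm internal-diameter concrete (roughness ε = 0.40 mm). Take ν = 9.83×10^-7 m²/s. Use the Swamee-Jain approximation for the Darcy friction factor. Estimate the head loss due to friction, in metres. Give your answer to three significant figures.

V = 4Q/(πD²) = 4·0.148/(π·0.256²) = 2.875 m/s
Re = VD/ν = 2.875·0.256/9.83×10^-7 = 7.49×10^5 → turbulent
ε/D = 0.40/256 = 0.00156
Swamee-Jain: f = 0.02234
h_f = f(L/D)V²/(2g) = 0.02234·(834/0.256)·2.875²/(2·9.81) = 30.67 m

h_f ≈ 30.7 m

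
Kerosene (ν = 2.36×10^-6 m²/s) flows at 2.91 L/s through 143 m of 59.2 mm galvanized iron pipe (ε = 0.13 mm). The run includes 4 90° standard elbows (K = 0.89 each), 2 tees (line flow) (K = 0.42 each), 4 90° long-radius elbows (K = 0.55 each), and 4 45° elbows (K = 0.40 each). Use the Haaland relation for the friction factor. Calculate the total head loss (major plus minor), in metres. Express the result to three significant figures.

V = 4Q/(πD²) = 1.057 m/s; V²/2g = 0.05697 m
Re = 2.65×10^4, ε/D = 0.00220 → f = 0.02865 (Haaland)
Major: h_f = f(L/D)·V²/2g = 0.02865·2416·0.05697 = 3.943 m
Minor: ΣK = 8.20; h_m = ΣK·V²/2g = 0.4671 m
Total H_L = 3.943 + 0.4671 = 4.410 m

H_L ≈ 4.41 m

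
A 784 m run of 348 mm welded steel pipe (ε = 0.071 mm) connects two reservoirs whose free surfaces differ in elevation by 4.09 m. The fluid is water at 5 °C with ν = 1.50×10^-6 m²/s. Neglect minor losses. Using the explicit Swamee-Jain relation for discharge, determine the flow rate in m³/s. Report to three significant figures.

Swamee-Jain (Type II): Q = -0.965·√(gD⁵h_f/L)·ln[ε/(3.7D) + √(3.17ν²L/(gD³h_f))]
√(gD⁵h_f/L) = √(9.81·0.348⁵·4.09/784) = 0.01616
ε/(3.7D) = 5.51×10^-5; √(3.17ν²L/(gD³h_f)) = 5.75×10^-5
Q = -0.965·0.01616·ln(1.126×10^-4) = 0.1418 m³/s
Check: V = 1.49 m/s, Re = 3.46×10^5, f = 0.01610, h_f = 4.11 m ≈ 4.09 m ✓

Q ≈ 0.142 m³/s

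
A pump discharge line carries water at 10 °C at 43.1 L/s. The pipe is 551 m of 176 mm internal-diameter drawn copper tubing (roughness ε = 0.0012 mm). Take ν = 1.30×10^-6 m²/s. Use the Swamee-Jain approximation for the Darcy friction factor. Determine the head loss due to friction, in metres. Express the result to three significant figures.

h_f ≈ 7.55 m

V = 4Q/(πD²) = 4·0.0431/(π·0.176²) = 1.772 m/s
Re = VD/ν = 1.772·0.176/1.30×10^-6 = 2.40×10^5 → turbulent
ε/D = 0.0012/176 = 6.82×10^-6
Swamee-Jain: f = 0.01507
h_f = f(L/D)V²/(2g) = 0.01507·(551/0.176)·1.772²/(2·9.81) = 7.545 m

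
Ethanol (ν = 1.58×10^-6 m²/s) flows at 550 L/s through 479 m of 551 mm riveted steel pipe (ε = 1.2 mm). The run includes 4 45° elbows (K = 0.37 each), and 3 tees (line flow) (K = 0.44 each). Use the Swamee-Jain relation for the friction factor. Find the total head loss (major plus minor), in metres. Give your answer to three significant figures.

H_L ≈ 6.48 m

V = 4Q/(πD²) = 2.307 m/s; V²/2g = 0.2712 m
Re = 8.04×10^5, ε/D = 0.00218 → f = 0.02426 (Swamee-Jain)
Major: h_f = f(L/D)·V²/2g = 0.02426·869.3·0.2712 = 5.719 m
Minor: ΣK = 2.80; h_m = ΣK·V²/2g = 0.7593 m
Total H_L = 5.719 + 0.7593 = 6.478 m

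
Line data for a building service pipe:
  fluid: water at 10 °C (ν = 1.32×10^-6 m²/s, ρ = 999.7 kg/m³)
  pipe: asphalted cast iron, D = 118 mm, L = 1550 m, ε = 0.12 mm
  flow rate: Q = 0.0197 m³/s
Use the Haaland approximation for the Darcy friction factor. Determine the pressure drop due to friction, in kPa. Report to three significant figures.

V = 4Q/(πD²) = 4·0.0197/(π·0.118²) = 1.801 m/s
Re = VD/ν = 1.801·0.118/1.32×10^-6 = 1.61×10^5 → turbulent
ε/D = 0.12/118 = 0.00102
Haaland: f = 0.02125
h_f = f(L/D)V²/(2g) = 0.02125·(1550/0.118)·1.801²/(2·9.81) = 46.16 m
Δp = ρg·h_f = 999.7·9.81·46.16 = 452.7 kPa

Δp ≈ 453 kPa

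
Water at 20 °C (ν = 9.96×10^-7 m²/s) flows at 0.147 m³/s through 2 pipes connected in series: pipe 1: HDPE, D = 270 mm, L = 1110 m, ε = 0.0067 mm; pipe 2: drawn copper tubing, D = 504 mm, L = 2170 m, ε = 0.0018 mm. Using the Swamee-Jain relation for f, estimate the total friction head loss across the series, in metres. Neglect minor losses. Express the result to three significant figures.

Pipe 1: V = 2.567 m/s, Re = 6.96×10^5, ε/D = 2.48×10^-5, f = 0.01282, h_1 = f(L/D)V²/2g = 17.71 m
Pipe 2: V = 0.7368 m/s, Re = 3.73×10^5, ε/D = 3.57×10^-6, f = 0.01385, h_2 = f(L/D)V²/2g = 1.651 m
Series → Q common, losses add: H = Σh = 19.36 m

H ≈ 19.4 m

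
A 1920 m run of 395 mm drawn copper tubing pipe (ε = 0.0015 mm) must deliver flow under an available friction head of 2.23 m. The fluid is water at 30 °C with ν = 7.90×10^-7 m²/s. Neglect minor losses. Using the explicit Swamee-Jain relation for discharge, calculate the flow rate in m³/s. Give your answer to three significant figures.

Q ≈ 0.0992 m³/s

Swamee-Jain (Type II): Q = -0.965·√(gD⁵h_f/L)·ln[ε/(3.7D) + √(3.17ν²L/(gD³h_f))]
√(gD⁵h_f/L) = √(9.81·0.395⁵·2.23/1920) = 0.01047
ε/(3.7D) = 1.03×10^-6; √(3.17ν²L/(gD³h_f)) = 5.31×10^-5
Q = -0.965·0.01047·ln(5.411×10^-5) = 0.09924 m³/s
Check: V = 0.810 m/s, Re = 4.05×10^5, f = 0.01365, h_f = 2.22 m ≈ 2.23 m ✓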